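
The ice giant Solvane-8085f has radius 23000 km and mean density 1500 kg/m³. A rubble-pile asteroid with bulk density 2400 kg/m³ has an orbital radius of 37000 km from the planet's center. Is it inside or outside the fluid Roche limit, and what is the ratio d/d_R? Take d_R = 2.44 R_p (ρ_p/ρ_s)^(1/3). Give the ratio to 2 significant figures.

inside; d/d_R ≈ 0.77

d_R = 2.44 × (23000 km) × (1500/2400)^(1/3) = 47980 km
d/d_R = (37000) / (47980) = 0.77
Since d/d_R < 1, the body is inside the Roche limit.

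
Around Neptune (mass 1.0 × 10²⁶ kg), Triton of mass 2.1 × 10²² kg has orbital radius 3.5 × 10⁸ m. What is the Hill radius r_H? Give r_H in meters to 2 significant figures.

1.4 × 10⁷ m

r_H ≈ a (m/3M)^(1/3)
    = (3.5 × 10⁸) × (2.1 × 10²² / (3 × 1.0 × 10²⁶))^(1/3)
    = 1.4 × 10⁷ m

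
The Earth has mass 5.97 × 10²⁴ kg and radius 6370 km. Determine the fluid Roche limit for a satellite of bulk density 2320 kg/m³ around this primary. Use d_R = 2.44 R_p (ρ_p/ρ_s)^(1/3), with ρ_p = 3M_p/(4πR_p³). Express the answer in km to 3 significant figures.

20700 km

ρ_p = 3M_p/(4πR_p³) = 3 × (5.97 × 10²⁴) / (4π × (6.37 × 10⁶ m)³) = 5510 kg/m³
d_R = 2.44 × 6370 km × (5510/2320)^(1/3)
    = 20700 km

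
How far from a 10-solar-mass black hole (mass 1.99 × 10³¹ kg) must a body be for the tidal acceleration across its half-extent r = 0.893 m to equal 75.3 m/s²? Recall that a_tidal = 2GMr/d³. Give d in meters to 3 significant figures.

3.16 × 10⁶ m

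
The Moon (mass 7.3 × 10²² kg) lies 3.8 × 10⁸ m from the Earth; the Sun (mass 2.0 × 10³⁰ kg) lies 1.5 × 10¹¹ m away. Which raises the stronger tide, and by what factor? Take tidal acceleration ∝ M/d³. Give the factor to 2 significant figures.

The Moon, by a factor of ≈ 2.2

Tidal stretch scales as M/d³; compute that for each body.
The Moon: (7.3 × 10²²) / (3.8 × 10⁸)³ = 1.330 × 10⁻³
The Sun: (2.0 × 10³⁰) / (1.5 × 10¹¹)³ = 5.926 × 10⁻⁴
Ratio (larger/smaller) = 2.2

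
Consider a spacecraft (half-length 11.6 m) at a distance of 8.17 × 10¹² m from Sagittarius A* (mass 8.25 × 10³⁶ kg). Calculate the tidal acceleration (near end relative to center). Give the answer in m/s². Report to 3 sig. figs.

Δg = 2GMr/d³
   = 2 × (6.674 × 10⁻¹¹) × (8.25 × 10³⁶) × (11.6) / (8.17 × 10¹²)³
   = 2.34 × 10⁻¹¹ m/s²

2.34 × 10⁻¹¹ m/s²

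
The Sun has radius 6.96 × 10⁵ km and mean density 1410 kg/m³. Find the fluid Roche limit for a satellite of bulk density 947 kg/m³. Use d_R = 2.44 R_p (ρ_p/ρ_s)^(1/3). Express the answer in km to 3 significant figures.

1.94 × 10⁶ km

d_R = 2.44 × 6.96 × 10⁵ km × (1410/947)^(1/3)
    = 1.94 × 10⁶ km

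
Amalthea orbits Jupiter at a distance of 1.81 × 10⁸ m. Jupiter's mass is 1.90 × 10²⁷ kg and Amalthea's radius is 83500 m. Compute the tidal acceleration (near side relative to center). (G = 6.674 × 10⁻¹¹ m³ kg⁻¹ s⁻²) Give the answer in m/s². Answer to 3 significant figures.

The tidal stretch is the gradient of GM/d² times the body's extent r, hence the 1/d³ dependence.
Δa = 2GMr/d³
   = 2 × (6.674 × 10⁻¹¹) × (1.90 × 10²⁷) × (83500) / (1.81 × 10⁸)³
   = 3.57 × 10⁻³ m/s²

3.57 × 10⁻³ m/s²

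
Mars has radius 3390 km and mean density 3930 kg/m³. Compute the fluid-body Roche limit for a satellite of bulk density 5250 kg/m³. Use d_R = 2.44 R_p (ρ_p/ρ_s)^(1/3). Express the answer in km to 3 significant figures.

d_R = 2.44 × 3390 km × (3930/5250)^(1/3)
    = 7510 km

7510 km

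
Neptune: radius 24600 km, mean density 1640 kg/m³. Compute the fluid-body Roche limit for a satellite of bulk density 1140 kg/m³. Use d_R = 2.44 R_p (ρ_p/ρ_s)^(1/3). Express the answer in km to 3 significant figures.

67800 km

d_R = 2.44 × 24600 km × (1640/1140)^(1/3)
    = 67800 km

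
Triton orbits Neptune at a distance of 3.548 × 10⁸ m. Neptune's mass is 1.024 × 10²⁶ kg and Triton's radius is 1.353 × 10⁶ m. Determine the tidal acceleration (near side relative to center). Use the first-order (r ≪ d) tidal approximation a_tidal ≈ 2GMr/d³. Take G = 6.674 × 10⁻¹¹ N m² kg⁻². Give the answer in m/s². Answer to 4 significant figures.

4.141 × 10⁻⁴ m/s²

a_tidal = 2GMr/d³
        = 2 × (6.674 × 10⁻¹¹) × (1.024 × 10²⁶) × (1.353 × 10⁶) / (3.548 × 10⁸)³
        = 4.141 × 10⁻⁴ m/s²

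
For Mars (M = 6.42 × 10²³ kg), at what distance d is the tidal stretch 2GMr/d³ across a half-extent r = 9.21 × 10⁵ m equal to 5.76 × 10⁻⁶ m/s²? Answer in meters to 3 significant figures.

2.39 × 10⁸ m

2GMr/d³ = a_tidal  ⇒  d = (2GMr / a_tidal)^(1/3)
d = (2 × 6.674×10⁻¹¹ × (6.42 × 10²³) × (9.21 × 10⁵) / (5.76 × 10⁻⁶))^(1/3)
  = 2.39 × 10⁸ m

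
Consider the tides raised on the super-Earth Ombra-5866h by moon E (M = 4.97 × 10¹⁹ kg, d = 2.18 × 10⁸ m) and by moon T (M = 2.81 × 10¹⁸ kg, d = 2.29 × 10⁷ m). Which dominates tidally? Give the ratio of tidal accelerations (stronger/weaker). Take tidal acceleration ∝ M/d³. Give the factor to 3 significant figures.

Moon T, by a factor of ≈ 48.8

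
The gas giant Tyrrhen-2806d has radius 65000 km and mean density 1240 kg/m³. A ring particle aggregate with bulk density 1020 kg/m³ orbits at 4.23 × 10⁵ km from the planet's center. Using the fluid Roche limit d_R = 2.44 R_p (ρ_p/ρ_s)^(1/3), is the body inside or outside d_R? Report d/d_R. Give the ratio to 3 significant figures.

outside; d/d_R ≈ 2.50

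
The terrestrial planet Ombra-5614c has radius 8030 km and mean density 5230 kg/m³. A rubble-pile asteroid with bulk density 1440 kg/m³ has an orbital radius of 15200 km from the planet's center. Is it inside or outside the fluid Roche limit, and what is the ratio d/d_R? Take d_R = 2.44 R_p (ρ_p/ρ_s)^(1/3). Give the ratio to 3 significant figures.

inside; d/d_R ≈ 0.505

d_R = 2.44 × (8030 km) × (5230/1440)^(1/3) = 30120 km
d/d_R = (15200) / (30120) = 0.505
Since d/d_R < 1, the body is inside the Roche limit.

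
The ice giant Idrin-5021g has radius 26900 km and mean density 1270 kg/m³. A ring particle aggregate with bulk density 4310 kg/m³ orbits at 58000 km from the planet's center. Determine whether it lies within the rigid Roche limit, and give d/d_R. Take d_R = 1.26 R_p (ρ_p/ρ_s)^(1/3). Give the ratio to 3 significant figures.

outside; d/d_R ≈ 2.57

d_R = 1.26 × (26900 km) × (1270/4310)^(1/3) = 22550 km
d/d_R = (58000) / (22550) = 2.57
Since d/d_R > 1, the body is outside the Roche limit.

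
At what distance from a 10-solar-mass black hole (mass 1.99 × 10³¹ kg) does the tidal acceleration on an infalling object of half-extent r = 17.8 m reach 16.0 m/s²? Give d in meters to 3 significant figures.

2GMr/d³ = a_tidal  ⇒  d = (2GMr / a_tidal)^(1/3)
d = (2 × 6.674×10⁻¹¹ × (1.99 × 10³¹) × (17.8) / (16.0))^(1/3)
  = 1.44 × 10⁷ m

1.44 × 10⁷ m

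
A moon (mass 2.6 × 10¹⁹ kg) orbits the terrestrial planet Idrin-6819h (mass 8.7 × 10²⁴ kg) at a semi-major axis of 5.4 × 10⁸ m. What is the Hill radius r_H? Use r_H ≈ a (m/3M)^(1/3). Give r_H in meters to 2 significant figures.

r_H ≈ a (m/3M)^(1/3)
    = (5.4 × 10⁸) × (2.6 × 10¹⁹ / (3 × 8.7 × 10²⁴))^(1/3)
    = 5.4 × 10⁶ m

5.4 × 10⁶ m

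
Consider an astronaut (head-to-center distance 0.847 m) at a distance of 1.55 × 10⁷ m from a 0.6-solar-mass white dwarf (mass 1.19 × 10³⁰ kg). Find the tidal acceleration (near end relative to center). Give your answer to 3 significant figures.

Δa = 2GMr/d³
   = 2 × (6.674 × 10⁻¹¹) × (1.19 × 10³⁰) × (0.847) / (1.55 × 10⁷)³
   = 3.61 × 10⁻² m/s²

3.61 × 10⁻² m/s²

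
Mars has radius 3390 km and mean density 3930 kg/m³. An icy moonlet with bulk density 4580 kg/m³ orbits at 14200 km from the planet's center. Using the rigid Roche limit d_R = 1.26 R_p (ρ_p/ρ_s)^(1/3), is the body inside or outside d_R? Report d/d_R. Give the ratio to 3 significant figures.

d_R = 1.26 × (3390 km) × (3930/4580)^(1/3) = 4059 km
d/d_R = (14200) / (4059) = 3.50
Since d/d_R > 1, the body is outside the Roche limit.

outside; d/d_R ≈ 3.50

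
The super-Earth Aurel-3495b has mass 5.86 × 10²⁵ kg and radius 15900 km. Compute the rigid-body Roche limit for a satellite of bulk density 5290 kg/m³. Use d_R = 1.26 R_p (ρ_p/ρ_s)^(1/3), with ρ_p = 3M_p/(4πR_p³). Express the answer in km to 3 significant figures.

17400 km

ρ_p = 3M_p/(4πR_p³) = 3 × (5.86 × 10²⁵) / (4π × (1.59 × 10⁷ m)³) = 3480 kg/m³
d_R = 1.26 × 15900 km × (3480/5290)^(1/3)
    = 17400 km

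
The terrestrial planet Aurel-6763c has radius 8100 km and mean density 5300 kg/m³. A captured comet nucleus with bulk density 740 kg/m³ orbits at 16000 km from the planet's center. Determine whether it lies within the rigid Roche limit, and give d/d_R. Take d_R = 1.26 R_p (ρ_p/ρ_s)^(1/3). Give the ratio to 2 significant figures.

d_R = 1.26 × (8100 km) × (5300/740)^(1/3) = 19670 km
d/d_R = (16000) / (19670) = 0.81
Since d/d_R < 1, the body is inside the Roche limit.

inside; d/d_R ≈ 0.81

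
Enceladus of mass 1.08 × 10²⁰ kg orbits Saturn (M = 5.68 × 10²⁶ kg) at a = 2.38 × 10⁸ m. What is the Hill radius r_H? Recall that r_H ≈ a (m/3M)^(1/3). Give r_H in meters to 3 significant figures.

9.49 × 10⁵ m

r_H ≈ a (m/3M)^(1/3)
    = (2.38 × 10⁸) × (1.08 × 10²⁰ / (3 × 5.68 × 10²⁶))^(1/3)
    = 9.49 × 10⁵ m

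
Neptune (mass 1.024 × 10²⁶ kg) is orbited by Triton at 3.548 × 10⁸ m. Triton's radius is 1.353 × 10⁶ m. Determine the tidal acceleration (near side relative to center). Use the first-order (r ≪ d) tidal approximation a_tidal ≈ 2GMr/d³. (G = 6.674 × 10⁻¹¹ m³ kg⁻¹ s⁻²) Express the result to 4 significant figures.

4.141 × 10⁻⁴ m/s²

a_tidal = 2GMr/d³
        = 2 × (6.674 × 10⁻¹¹) × (1.024 × 10²⁶) × (1.353 × 10⁶) / (3.548 × 10⁸)³
        = 4.141 × 10⁻⁴ m/s²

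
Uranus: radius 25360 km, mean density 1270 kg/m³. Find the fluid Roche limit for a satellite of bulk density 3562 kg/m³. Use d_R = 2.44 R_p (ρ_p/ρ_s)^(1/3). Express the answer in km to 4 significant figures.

43880 km

d_R = 2.44 × 25360 km × (1270/3562)^(1/3)
    = 43880 km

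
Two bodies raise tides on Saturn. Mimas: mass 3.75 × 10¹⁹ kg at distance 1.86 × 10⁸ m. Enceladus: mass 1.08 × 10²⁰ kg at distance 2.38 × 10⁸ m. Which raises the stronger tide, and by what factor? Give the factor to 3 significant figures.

Tidal stretch scales as M/d³; compute that for each body.
Mimas: (3.75 × 10¹⁹) / (1.86 × 10⁸)³ = 5.828 × 10⁻⁶
Enceladus: (1.08 × 10²⁰) / (2.38 × 10⁸)³ = 8.011 × 10⁻⁶
Ratio (larger/smaller) = 1.37

Enceladus, by a factor of ≈ 1.37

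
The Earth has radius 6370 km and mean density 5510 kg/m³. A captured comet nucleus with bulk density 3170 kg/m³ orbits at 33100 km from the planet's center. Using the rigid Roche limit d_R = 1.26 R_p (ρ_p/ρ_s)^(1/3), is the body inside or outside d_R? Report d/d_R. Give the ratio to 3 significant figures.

d_R = 1.26 × (6370 km) × (5510/3170)^(1/3) = 9650 km
d/d_R = (33100) / (9650) = 3.43
Since d/d_R > 1, the body is outside the Roche limit.

outside; d/d_R ≈ 3.43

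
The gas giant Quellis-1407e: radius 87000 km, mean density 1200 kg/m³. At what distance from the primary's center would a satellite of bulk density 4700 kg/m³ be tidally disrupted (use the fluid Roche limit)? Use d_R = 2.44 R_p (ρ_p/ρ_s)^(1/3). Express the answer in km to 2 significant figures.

1.3 × 10⁵ km

d_R = 2.44 × 87000 km × (1200/4700)^(1/3)
    = 1.3 × 10⁵ km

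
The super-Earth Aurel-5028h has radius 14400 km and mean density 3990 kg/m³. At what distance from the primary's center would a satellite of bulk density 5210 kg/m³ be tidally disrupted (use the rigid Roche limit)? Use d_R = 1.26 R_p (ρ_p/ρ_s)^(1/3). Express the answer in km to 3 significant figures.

16600 km

d_R = 1.26 × 14400 km × (3990/5210)^(1/3)
    = 16600 km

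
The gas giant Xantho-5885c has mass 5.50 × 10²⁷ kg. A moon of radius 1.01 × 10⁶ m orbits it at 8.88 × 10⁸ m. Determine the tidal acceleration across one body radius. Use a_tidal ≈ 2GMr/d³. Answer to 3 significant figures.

Δg = 2GMr/d³
   = 2 × (6.674 × 10⁻¹¹) × (5.50 × 10²⁷) × (1.01 × 10⁶) / (8.88 × 10⁸)³
   = 1.06 × 10⁻³ m/s²

1.06 × 10⁻³ m/s²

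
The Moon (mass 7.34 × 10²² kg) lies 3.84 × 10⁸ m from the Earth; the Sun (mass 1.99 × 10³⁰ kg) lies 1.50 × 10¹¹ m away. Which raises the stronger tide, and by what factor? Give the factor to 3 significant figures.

The Moon, by a factor of ≈ 2.20

Compare M/d³ for the two perturbers:
The Moon: (7.34 × 10²²) / (3.84 × 10⁸)³ = 1.296 × 10⁻³
The Sun: (1.99 × 10³⁰) / (1.50 × 10¹¹)³ = 5.896 × 10⁻⁴
Ratio (larger/smaller) = 2.20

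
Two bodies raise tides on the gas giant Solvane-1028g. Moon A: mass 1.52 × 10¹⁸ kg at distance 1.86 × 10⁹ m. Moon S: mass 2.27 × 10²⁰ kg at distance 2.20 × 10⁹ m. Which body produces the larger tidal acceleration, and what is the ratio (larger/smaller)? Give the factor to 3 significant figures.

Moon S, by a factor of ≈ 90.3

Compare M/d³ for the two perturbers:
Moon A: (1.52 × 10¹⁸) / (1.86 × 10⁹)³ = 2.362 × 10⁻¹⁰
Moon S: (2.27 × 10²⁰) / (2.20 × 10⁹)³ = 2.132 × 10⁻⁸
Ratio (larger/smaller) = 90.3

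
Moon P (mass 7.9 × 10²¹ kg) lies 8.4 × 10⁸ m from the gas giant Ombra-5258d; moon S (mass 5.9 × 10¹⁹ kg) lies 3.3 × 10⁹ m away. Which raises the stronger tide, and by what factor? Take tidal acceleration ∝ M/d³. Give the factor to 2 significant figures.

Moon P, by a factor of ≈ 8100

The tide-raising term goes as M/d³ (the gradient of a 1/d² field).
Moon P: (7.9 × 10²¹) / (8.4 × 10⁸)³ = 1.333 × 10⁻⁵
Moon S: (5.9 × 10¹⁹) / (3.3 × 10⁹)³ = 1.642 × 10⁻⁹
Ratio (larger/smaller) = 8100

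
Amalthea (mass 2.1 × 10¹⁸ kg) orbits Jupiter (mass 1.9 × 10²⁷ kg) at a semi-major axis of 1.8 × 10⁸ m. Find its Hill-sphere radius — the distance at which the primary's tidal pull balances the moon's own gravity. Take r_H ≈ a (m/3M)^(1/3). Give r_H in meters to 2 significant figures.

1.3 × 10⁵ m

r_H ≈ a (m/3M)^(1/3)
    = (1.8 × 10⁸) × (2.1 × 10¹⁸ / (3 × 1.9 × 10²⁷))^(1/3)
    = 1.3 × 10⁵ m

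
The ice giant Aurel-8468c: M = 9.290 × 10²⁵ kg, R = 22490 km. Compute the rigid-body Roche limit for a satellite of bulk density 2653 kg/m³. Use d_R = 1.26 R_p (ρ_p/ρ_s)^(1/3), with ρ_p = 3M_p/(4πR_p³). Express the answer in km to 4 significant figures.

25570 km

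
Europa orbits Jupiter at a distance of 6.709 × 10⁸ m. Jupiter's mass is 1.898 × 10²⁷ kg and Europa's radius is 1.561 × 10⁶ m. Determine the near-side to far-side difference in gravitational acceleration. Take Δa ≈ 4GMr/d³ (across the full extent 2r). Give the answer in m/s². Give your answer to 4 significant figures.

Differencing GM/(d−r)² and GM/(d+r)² to first order in r/d gives 4GMr/d³.
Δa = 4GMr/d³
   = 4 × (6.674 × 10⁻¹¹) × (1.898 × 10²⁷) × (1.561 × 10⁶) / (6.709 × 10⁸)³
   = 2.619 × 10⁻³ m/s²

2.619 × 10⁻³ m/s²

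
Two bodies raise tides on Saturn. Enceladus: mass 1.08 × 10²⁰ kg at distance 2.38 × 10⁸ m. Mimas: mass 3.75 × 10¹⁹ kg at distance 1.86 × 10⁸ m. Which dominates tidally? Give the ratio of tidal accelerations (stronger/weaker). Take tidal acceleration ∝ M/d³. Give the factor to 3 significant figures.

Enceladus, by a factor of ≈ 1.37

The tide-raising term goes as M/d³ (the gradient of a 1/d² field).
Enceladus: (1.08 × 10²⁰) / (2.38 × 10⁸)³ = 8.011 × 10⁻⁶
Mimas: (3.75 × 10¹⁹) / (1.86 × 10⁸)³ = 5.828 × 10⁻⁶
Ratio (larger/smaller) = 1.37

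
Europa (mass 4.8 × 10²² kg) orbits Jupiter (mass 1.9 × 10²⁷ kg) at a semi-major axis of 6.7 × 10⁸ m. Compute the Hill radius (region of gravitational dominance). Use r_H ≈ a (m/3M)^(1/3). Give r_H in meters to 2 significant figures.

1.4 × 10⁷ m

r_H ≈ a (m/3M)^(1/3)
    = (6.7 × 10⁸) × (4.8 × 10²² / (3 × 1.9 × 10²⁷))^(1/3)
    = 1.4 × 10⁷ m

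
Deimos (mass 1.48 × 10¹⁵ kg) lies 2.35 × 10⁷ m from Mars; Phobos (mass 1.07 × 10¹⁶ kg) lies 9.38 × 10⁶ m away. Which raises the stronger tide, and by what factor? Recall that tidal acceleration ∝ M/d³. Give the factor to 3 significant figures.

Phobos, by a factor of ≈ 114

The tide-raising term goes as M/d³ (the gradient of a 1/d² field).
Deimos: (1.48 × 10¹⁵) / (2.35 × 10⁷)³ = 1.140 × 10⁻⁷
Phobos: (1.07 × 10¹⁶) / (9.38 × 10⁶)³ = 1.297 × 10⁻⁵
Ratio (larger/smaller) = 114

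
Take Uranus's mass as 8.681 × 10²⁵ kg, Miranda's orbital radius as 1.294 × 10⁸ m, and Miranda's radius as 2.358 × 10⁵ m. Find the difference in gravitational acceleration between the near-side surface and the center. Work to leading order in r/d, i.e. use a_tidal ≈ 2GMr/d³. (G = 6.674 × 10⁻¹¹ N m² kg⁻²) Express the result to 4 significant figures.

1.261 × 10⁻³ m/s²

a_tidal = 2GMr/d³
        = 2 × (6.674 × 10⁻¹¹) × (8.681 × 10²⁵) × (2.358 × 10⁵) / (1.294 × 10⁸)³
        = 1.261 × 10⁻³ m/s²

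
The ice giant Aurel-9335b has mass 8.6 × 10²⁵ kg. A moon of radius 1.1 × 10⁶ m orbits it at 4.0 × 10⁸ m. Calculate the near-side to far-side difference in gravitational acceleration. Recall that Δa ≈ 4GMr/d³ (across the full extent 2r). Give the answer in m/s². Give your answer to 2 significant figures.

a_tidal = 4GMr/d³
        = 4 × (6.674 × 10⁻¹¹) × (8.6 × 10²⁵) × (1.1 × 10⁶) / (4.0 × 10⁸)³
        = 3.9 × 10⁻⁴ m/s²

3.9 × 10⁻⁴ m/s²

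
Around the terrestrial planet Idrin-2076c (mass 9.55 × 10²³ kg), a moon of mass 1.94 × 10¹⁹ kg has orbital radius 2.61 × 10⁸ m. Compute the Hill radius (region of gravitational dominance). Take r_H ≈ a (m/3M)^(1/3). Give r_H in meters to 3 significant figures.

r_H ≈ a (m/3M)^(1/3)
    = (2.61 × 10⁸) × (1.94 × 10¹⁹ / (3 × 9.55 × 10²³))^(1/3)
    = 4.94 × 10⁶ m

4.94 × 10⁶ m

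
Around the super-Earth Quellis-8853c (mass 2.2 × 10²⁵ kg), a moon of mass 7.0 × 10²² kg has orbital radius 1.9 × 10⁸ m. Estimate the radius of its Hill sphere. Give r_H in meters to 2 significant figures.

1.9 × 10⁷ m

r_H ≈ a (m/3M)^(1/3)
    = (1.9 × 10⁸) × (7.0 × 10²² / (3 × 2.2 × 10²⁵))^(1/3)
    = 1.9 × 10⁷ m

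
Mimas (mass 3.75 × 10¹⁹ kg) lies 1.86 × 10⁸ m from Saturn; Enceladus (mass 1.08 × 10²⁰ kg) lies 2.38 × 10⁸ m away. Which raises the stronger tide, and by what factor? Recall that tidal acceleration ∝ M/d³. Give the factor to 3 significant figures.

Tidal stretch scales as M/d³; compute that for each body.
Mimas: (3.75 × 10¹⁹) / (1.86 × 10⁸)³ = 5.828 × 10⁻⁶
Enceladus: (1.08 × 10²⁰) / (2.38 × 10⁸)³ = 8.011 × 10⁻⁶
Ratio (larger/smaller) = 1.37

Enceladus, by a factor of ≈ 1.37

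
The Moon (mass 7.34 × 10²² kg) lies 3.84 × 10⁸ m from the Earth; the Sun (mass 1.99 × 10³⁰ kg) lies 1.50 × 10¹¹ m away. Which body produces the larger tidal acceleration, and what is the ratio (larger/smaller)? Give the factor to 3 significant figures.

Tidal acceleration ∝ M/d³, so compare M/d³ for each.
The Moon: (7.34 × 10²²) / (3.84 × 10⁸)³ = 1.296 × 10⁻³
The Sun: (1.99 × 10³⁰) / (1.50 × 10¹¹)³ = 5.896 × 10⁻⁴
Ratio (larger/smaller) = 2.20

The Moon, by a factor of ≈ 2.20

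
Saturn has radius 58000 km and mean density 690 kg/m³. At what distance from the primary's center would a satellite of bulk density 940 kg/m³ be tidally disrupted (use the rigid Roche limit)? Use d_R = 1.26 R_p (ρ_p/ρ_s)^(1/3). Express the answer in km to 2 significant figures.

d_R = 1.26 × 58000 km × (690/940)^(1/3)
    = 66000 km

66000 km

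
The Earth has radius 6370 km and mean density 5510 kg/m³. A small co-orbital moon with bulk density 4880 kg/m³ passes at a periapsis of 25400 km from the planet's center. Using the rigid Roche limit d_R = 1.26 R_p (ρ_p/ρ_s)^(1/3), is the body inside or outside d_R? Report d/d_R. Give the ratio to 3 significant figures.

outside; d/d_R ≈ 3.04

d_R = 1.26 × (6370 km) × (5510/4880)^(1/3) = 8358 km
d/d_R = (25400) / (8358) = 3.04
Since d/d_R > 1, the body is outside the Roche limit.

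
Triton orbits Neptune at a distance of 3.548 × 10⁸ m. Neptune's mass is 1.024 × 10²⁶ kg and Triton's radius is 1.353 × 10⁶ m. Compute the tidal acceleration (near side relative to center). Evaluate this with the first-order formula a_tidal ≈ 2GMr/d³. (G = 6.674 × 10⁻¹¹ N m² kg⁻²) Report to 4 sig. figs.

a_tidal = 2GMr/d³
        = 2 × (6.674 × 10⁻¹¹) × (1.024 × 10²⁶) × (1.353 × 10⁶) / (3.548 × 10⁸)³
        = 4.141 × 10⁻⁴ m/s²

4.141 × 10⁻⁴ m/s²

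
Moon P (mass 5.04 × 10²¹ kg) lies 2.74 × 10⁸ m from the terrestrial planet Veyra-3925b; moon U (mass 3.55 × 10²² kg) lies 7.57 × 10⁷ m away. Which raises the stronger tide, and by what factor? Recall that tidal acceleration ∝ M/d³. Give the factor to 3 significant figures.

Moon U, by a factor of ≈ 334

The tide-raising term goes as M/d³ (the gradient of a 1/d² field).
Moon P: (5.04 × 10²¹) / (2.74 × 10⁸)³ = 2.450 × 10⁻⁴
Moon U: (3.55 × 10²²) / (7.57 × 10⁷)³ = 8.184 × 10⁻²
Ratio (larger/smaller) = 334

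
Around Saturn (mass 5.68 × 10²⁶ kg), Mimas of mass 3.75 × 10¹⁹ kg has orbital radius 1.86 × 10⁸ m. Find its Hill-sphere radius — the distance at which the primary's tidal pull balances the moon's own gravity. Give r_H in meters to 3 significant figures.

r_H ≈ a (m/3M)^(1/3)
    = (1.86 × 10⁸) × (3.75 × 10¹⁹ / (3 × 5.68 × 10²⁶))^(1/3)
    = 5.21 × 10⁵ m

5.21 × 10⁵ m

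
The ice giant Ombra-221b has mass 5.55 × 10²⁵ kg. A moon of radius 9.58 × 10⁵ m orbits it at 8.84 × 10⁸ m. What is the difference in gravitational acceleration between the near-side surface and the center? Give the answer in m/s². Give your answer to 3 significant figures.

1.03 × 10⁻⁵ m/s²

Δa = 2GMr/d³
   = 2 × (6.674 × 10⁻¹¹) × (5.55 × 10²⁵) × (9.58 × 10⁵) / (8.84 × 10⁸)³
   = 1.03 × 10⁻⁵ m/s²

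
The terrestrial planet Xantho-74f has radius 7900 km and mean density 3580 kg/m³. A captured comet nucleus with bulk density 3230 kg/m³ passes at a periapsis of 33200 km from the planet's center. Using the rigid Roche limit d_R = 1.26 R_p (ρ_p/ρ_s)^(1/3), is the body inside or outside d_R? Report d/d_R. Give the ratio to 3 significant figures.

d_R = 1.26 × (7900 km) × (3580/3230)^(1/3) = 10300 km
d/d_R = (33200) / (10300) = 3.22
Since d/d_R > 1, the body is outside the Roche limit.

outside; d/d_R ≈ 3.22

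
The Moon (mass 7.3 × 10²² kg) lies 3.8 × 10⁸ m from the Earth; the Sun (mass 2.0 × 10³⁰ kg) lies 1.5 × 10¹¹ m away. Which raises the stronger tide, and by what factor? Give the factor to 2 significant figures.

The tide-raising term goes as M/d³ (the gradient of a 1/d² field).
The Moon: (7.3 × 10²²) / (3.8 × 10⁸)³ = 1.330 × 10⁻³
The Sun: (2.0 × 10³⁰) / (1.5 × 10¹¹)³ = 5.926 × 10⁻⁴
Ratio (larger/smaller) = 2.2

The Moon, by a factor of ≈ 2.2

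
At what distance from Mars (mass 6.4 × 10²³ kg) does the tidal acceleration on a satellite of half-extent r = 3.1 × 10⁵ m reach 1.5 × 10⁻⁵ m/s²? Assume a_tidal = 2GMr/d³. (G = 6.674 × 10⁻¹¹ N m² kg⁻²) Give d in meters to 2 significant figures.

2GMr/d³ = a_tidal  ⇒  d = (2GMr / a_tidal)^(1/3)
d = (2 × 6.674×10⁻¹¹ × (6.4 × 10²³) × (3.1 × 10⁵) / (1.5 × 10⁻⁵))^(1/3)
  = 1.2 × 10⁸ m

1.2 × 10⁸ m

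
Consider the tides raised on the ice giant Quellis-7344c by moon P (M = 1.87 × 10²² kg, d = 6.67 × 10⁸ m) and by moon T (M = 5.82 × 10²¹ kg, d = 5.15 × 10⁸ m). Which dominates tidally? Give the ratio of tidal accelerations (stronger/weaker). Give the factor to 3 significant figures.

Compare M/d³ for the two perturbers:
Moon P: (1.87 × 10²²) / (6.67 × 10⁸)³ = 6.302 × 10⁻⁵
Moon T: (5.82 × 10²¹) / (5.15 × 10⁸)³ = 4.261 × 10⁻⁵
Ratio (larger/smaller) = 1.48

Moon P, by a factor of ≈ 1.48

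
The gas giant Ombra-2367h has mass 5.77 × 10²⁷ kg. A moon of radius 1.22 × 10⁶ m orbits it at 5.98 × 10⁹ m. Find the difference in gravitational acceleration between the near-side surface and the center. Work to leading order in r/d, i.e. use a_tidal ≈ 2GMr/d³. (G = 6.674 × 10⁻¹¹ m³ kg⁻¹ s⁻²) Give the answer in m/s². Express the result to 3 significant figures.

4.39 × 10⁻⁶ m/s²

Δa = 2GMr/d³
   = 2 × (6.674 × 10⁻¹¹) × (5.77 × 10²⁷) × (1.22 × 10⁶) / (5.98 × 10⁹)³
   = 4.39 × 10⁻⁶ m/s²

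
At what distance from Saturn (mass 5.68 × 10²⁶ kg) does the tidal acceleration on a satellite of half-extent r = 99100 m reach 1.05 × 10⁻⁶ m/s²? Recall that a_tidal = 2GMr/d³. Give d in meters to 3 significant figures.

2GMr/d³ = a_tidal  ⇒  d = (2GMr / a_tidal)^(1/3)
d = (2 × 6.674×10⁻¹¹ × (5.68 × 10²⁶) × (99100) / (1.05 × 10⁻⁶))^(1/3)
  = 1.93 × 10⁹ m

1.93 × 10⁹ m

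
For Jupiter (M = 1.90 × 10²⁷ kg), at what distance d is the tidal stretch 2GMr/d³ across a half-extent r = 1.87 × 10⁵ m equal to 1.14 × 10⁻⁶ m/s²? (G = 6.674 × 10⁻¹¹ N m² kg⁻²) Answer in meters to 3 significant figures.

3.46 × 10⁹ m

2GMr/d³ = a_tidal  ⇒  d = (2GMr / a_tidal)^(1/3)
d = (2 × 6.674×10⁻¹¹ × (1.90 × 10²⁷) × (1.87 × 10⁵) / (1.14 × 10⁻⁶))^(1/3)
  = 3.46 × 10⁹ m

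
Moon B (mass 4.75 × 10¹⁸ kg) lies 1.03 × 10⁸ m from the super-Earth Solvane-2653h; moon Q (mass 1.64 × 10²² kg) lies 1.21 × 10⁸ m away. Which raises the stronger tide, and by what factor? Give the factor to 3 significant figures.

Compare M/d³ for the two perturbers:
Moon B: (4.75 × 10¹⁸) / (1.03 × 10⁸)³ = 4.347 × 10⁻⁶
Moon Q: (1.64 × 10²²) / (1.21 × 10⁸)³ = 9.257 × 10⁻³
Ratio (larger/smaller) = 2130

Moon Q, by a factor of ≈ 2130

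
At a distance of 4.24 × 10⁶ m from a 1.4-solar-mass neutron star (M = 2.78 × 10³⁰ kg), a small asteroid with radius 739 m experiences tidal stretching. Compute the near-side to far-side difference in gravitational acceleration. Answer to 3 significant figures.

7.20 × 10³ m/s²

a_tidal = 4GMr/d³
        = 4 × (6.674 × 10⁻¹¹) × (2.78 × 10³⁰) × (739) / (4.24 × 10⁶)³
        = 7.20 × 10³ m/s²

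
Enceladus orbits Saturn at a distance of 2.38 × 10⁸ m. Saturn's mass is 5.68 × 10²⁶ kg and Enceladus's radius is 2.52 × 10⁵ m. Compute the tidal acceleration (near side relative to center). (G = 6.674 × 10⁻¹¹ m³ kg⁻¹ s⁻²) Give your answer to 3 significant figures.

a_tidal = 2GMr/d³
        = 2 × (6.674 × 10⁻¹¹) × (5.68 × 10²⁶) × (2.52 × 10⁵) / (2.38 × 10⁸)³
        = 1.42 × 10⁻³ m/s²

1.42 × 10⁻³ m/s²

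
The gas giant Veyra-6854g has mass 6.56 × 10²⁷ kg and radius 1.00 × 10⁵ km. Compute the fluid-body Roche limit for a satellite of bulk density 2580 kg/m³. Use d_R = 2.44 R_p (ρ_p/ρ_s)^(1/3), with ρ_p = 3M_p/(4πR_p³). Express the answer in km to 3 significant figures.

2.07 × 10⁵ km

ρ_p = 3M_p/(4πR_p³) = 3 × (6.56 × 10²⁷) / (4π × (1.00 × 10⁸ m)³) = 1570 kg/m³
d_R = 2.44 × 1.00 × 10⁵ km × (1570/2580)^(1/3)
    = 2.07 × 10⁵ km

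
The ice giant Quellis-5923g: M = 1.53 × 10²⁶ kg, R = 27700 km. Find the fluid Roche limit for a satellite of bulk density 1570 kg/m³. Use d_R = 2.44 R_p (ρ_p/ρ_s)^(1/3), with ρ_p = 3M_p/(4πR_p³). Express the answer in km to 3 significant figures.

ρ_p = 3M_p/(4πR_p³) = 3 × (1.53 × 10²⁶) / (4π × (2.77 × 10⁷ m)³) = 1720 kg/m³
d_R = 2.44 × 27700 km × (1720/1570)^(1/3)
    = 69700 km

69700 km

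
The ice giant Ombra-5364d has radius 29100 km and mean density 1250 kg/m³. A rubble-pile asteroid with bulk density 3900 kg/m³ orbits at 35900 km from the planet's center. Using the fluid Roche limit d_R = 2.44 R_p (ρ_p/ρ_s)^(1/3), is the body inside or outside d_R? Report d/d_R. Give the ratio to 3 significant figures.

inside; d/d_R ≈ 0.739

d_R = 2.44 × (29100 km) × (1250/3900)^(1/3) = 48590 km
d/d_R = (35900) / (48590) = 0.739
Since d/d_R < 1, the body is inside the Roche limit.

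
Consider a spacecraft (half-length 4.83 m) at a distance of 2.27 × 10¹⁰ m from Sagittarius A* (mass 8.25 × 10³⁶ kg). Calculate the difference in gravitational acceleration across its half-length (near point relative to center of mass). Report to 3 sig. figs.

Since r ≪ d, expand the inverse-square field across one radius to get the leading 2GMr/d³ term.
Δg = 2GMr/d³
   = 2 × (6.674 × 10⁻¹¹) × (8.25 × 10³⁶) × (4.83) / (2.27 × 10¹⁰)³
   = 4.55 × 10⁻⁴ m/s²

4.55 × 10⁻⁴ m/s²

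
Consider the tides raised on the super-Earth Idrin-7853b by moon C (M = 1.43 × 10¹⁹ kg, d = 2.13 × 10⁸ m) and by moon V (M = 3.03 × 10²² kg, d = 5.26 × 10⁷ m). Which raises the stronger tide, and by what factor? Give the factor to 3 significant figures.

Moon V, by a factor of ≈ 1.41 × 10⁵

The tide-raising term goes as M/d³ (the gradient of a 1/d² field).
Moon C: (1.43 × 10¹⁹) / (2.13 × 10⁸)³ = 1.480 × 10⁻⁶
Moon V: (3.03 × 10²²) / (5.26 × 10⁷)³ = 2.082 × 10⁻¹
Ratio (larger/smaller) = 1.41 × 10⁵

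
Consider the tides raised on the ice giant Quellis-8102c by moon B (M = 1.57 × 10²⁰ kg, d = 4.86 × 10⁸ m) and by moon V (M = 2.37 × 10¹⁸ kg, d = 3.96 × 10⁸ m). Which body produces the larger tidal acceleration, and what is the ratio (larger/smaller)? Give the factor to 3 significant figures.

Moon B, by a factor of ≈ 35.8

Tidal acceleration ∝ M/d³, so compare M/d³ for each.
Moon B: (1.57 × 10²⁰) / (4.86 × 10⁸)³ = 1.368 × 10⁻⁶
Moon V: (2.37 × 10¹⁸) / (3.96 × 10⁸)³ = 3.816 × 10⁻⁸
Ratio (larger/smaller) = 35.8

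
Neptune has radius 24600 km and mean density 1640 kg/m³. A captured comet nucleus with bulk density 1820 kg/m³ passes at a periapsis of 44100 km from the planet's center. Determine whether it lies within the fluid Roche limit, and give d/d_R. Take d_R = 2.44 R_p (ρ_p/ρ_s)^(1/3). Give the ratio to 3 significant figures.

d_R = 2.44 × (24600 km) × (1640/1820)^(1/3) = 57980 km
d/d_R = (44100) / (57980) = 0.761
Since d/d_R < 1, the body is inside the Roche limit.

inside; d/d_R ≈ 0.761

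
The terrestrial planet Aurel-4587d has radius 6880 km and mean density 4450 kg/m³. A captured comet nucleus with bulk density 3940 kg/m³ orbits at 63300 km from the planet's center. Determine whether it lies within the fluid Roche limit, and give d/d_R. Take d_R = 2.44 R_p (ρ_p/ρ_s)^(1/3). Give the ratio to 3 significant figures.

outside; d/d_R ≈ 3.62

d_R = 2.44 × (6880 km) × (4450/3940)^(1/3) = 17480 km
d/d_R = (63300) / (17480) = 3.62
Since d/d_R > 1, the body is outside the Roche limit.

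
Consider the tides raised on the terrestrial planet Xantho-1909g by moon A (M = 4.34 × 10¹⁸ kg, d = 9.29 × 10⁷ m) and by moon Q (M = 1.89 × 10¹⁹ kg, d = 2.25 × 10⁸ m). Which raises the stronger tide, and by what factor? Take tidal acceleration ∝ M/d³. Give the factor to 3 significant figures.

Tidal stretch scales as M/d³; compute that for each body.
Moon A: (4.34 × 10¹⁸) / (9.29 × 10⁷)³ = 5.413 × 10⁻⁶
Moon Q: (1.89 × 10¹⁹) / (2.25 × 10⁸)³ = 1.659 × 10⁻⁶
Ratio (larger/smaller) = 3.26

Moon A, by a factor of ≈ 3.26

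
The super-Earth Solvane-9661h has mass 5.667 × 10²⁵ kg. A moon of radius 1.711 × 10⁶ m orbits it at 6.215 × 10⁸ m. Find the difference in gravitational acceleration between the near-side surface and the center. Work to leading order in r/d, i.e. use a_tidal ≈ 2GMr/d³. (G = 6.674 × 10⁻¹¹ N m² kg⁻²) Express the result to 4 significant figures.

5.391 × 10⁻⁵ m/s²

Δa = 2GMr/d³
   = 2 × (6.674 × 10⁻¹¹) × (5.667 × 10²⁵) × (1.711 × 10⁶) / (6.215 × 10⁸)³
   = 5.391 × 10⁻⁵ m/s²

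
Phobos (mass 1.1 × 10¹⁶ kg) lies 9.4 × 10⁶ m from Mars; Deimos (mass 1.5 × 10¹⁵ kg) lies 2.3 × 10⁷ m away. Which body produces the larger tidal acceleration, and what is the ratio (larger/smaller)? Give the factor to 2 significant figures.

The tide-raising term goes as M/d³ (the gradient of a 1/d² field).
Phobos: (1.1 × 10¹⁶) / (9.4 × 10⁶)³ = 1.324 × 10⁻⁵
Deimos: (1.5 × 10¹⁵) / (2.3 × 10⁷)³ = 1.233 × 10⁻⁷
Ratio (larger/smaller) = 110

Phobos, by a factor of ≈ 110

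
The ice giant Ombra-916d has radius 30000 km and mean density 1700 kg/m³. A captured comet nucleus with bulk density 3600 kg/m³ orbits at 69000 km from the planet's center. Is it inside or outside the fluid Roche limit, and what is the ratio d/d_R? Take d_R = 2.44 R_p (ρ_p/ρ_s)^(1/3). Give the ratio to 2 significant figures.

outside; d/d_R ≈ 1.2

d_R = 2.44 × (30000 km) × (1700/3600)^(1/3) = 57000 km
d/d_R = (69000) / (57000) = 1.2
Since d/d_R > 1, the body is outside the Roche limit.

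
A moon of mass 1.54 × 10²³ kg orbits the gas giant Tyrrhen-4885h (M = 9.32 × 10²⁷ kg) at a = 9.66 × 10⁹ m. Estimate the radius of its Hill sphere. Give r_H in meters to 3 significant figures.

1.71 × 10⁸ m

r_H ≈ a (m/3M)^(1/3)
    = (9.66 × 10⁹) × (1.54 × 10²³ / (3 × 9.32 × 10²⁷))^(1/3)
    = 1.71 × 10⁸ m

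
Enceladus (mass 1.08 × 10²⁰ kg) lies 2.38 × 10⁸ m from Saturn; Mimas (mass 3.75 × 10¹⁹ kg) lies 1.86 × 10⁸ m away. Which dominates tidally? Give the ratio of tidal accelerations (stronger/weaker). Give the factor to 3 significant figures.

Compare M/d³ for the two perturbers:
Enceladus: (1.08 × 10²⁰) / (2.38 × 10⁸)³ = 8.011 × 10⁻⁶
Mimas: (3.75 × 10¹⁹) / (1.86 × 10⁸)³ = 5.828 × 10⁻⁶
Ratio (larger/smaller) = 1.37

Enceladus, by a factor of ≈ 1.37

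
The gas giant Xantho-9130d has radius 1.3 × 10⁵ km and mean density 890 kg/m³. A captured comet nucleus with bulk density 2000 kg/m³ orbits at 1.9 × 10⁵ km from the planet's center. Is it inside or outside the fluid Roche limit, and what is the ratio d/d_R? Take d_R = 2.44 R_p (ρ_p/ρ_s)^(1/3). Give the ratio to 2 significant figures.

d_R = 2.44 × (1.3 × 10⁵ km) × (890/2000)^(1/3) = 2.422 × 10⁵ km
d/d_R = (1.9 × 10⁵) / (2.422 × 10⁵) = 0.78
Since d/d_R < 1, the body is inside the Roche limit.

inside; d/d_R ≈ 0.78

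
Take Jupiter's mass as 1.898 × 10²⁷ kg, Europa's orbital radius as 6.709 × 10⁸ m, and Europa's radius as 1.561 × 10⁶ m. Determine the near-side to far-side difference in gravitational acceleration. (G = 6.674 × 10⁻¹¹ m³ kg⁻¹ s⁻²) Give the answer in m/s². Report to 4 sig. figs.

2.619 × 10⁻³ m/s²

Differencing GM/(d−r)² and GM/(d+r)² to first order in r/d gives 4GMr/d³.
a_tidal = 4GMr/d³
        = 4 × (6.674 × 10⁻¹¹) × (1.898 × 10²⁷) × (1.561 × 10⁶) / (6.709 × 10⁸)³
        = 2.619 × 10⁻³ m/s²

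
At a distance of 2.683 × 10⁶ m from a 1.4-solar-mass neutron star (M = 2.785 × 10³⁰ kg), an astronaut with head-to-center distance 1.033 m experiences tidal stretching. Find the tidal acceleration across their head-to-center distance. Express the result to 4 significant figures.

1.988 × 10¹ m/s²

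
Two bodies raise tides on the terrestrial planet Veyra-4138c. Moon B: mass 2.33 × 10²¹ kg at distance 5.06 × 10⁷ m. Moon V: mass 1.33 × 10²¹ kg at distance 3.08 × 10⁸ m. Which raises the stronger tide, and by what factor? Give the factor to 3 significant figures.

Moon B, by a factor of ≈ 395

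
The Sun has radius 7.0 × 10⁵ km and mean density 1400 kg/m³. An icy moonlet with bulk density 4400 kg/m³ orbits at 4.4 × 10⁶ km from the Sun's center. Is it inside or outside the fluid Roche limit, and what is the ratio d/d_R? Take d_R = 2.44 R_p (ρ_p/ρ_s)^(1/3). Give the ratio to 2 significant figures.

outside; d/d_R ≈ 3.8

d_R = 2.44 × (7.0 × 10⁵ km) × (1400/4400)^(1/3) = 1.166 × 10⁶ km
d/d_R = (4.4 × 10⁶) / (1.166 × 10⁶) = 3.8
Since d/d_R > 1, the body is outside the Roche limit.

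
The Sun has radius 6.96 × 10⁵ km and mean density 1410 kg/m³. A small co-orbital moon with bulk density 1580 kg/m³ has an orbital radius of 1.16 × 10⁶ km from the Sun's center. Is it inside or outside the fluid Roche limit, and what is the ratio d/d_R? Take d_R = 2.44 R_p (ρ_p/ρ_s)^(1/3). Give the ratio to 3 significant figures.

inside; d/d_R ≈ 0.709

d_R = 2.44 × (6.96 × 10⁵ km) × (1410/1580)^(1/3) = 1.635 × 10⁶ km
d/d_R = (1.16 × 10⁶) / (1.635 × 10⁶) = 0.709
Since d/d_R < 1, the body is inside the Roche limit.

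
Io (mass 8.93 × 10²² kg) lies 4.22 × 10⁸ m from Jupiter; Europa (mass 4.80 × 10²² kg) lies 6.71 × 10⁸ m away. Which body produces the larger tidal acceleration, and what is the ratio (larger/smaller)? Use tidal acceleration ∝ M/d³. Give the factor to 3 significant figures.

Io, by a factor of ≈ 7.48

Tidal acceleration ∝ M/d³, so compare M/d³ for each.
Io: (8.93 × 10²²) / (4.22 × 10⁸)³ = 1.188 × 10⁻³
Europa: (4.80 × 10²²) / (6.71 × 10⁸)³ = 1.589 × 10⁻⁴
Ratio (larger/smaller) = 7.48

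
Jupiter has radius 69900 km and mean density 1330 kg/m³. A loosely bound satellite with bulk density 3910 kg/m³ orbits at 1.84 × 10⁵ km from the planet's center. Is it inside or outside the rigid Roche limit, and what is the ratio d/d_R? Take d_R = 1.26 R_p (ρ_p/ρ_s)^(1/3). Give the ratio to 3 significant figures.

outside; d/d_R ≈ 2.99

d_R = 1.26 × (69900 km) × (1330/3910)^(1/3) = 61480 km
d/d_R = (1.84 × 10⁵) / (61480) = 2.99
Since d/d_R > 1, the body is outside the Roche limit.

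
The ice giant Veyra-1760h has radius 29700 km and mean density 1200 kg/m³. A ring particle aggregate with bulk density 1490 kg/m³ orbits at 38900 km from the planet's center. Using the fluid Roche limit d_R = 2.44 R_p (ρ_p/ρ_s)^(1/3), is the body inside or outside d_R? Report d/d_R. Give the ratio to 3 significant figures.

d_R = 2.44 × (29700 km) × (1200/1490)^(1/3) = 67420 km
d/d_R = (38900) / (67420) = 0.577
Since d/d_R < 1, the body is inside the Roche limit.

inside; d/d_R ≈ 0.577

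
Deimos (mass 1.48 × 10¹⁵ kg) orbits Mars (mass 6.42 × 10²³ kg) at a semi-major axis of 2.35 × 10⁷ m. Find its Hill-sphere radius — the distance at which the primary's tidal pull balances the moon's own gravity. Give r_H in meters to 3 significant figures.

2.15 × 10⁴ m

r_H ≈ a (m/3M)^(1/3)
    = (2.35 × 10⁷) × (1.48 × 10¹⁵ / (3 × 6.42 × 10²³))^(1/3)
    = 2.15 × 10⁴ m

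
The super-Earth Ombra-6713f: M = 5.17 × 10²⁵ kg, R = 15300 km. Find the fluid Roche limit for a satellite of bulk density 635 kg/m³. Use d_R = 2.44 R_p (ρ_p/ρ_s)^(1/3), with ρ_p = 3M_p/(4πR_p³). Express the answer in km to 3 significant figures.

65600 km

ρ_p = 3M_p/(4πR_p³) = 3 × (5.17 × 10²⁵) / (4π × (1.53 × 10⁷ m)³) = 3450 kg/m³
d_R = 2.44 × 15300 km × (3450/635)^(1/3)
    = 65600 km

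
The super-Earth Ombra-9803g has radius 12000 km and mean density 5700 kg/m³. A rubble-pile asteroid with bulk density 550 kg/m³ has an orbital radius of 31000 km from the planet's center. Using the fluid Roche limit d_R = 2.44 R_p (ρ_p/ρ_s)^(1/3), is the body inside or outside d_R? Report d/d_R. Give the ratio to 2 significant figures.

inside; d/d_R ≈ 0.49

d_R = 2.44 × (12000 km) × (5700/550)^(1/3) = 63840 km
d/d_R = (31000) / (63840) = 0.49
Since d/d_R < 1, the body is inside the Roche limit.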